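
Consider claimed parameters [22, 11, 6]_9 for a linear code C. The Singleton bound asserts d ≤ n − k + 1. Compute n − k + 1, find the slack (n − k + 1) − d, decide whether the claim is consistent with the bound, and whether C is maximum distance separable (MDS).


Singleton RHS = n − k + 1 = 12, slack = 6, bound satisfied, not MDS.

Singleton bound: d ≤ n − k + 1.
Here n = 22, k = 11, so n − k + 1 = 12.
Given d = 6, check d ≤ 12: YES.
Slack = (n − k + 1) − d = 6.
The code is NOT MDS (slack = 6 > 0).
Description: the claimed parameters are [22, 11, 6]_9; such a code would be non-MDS.


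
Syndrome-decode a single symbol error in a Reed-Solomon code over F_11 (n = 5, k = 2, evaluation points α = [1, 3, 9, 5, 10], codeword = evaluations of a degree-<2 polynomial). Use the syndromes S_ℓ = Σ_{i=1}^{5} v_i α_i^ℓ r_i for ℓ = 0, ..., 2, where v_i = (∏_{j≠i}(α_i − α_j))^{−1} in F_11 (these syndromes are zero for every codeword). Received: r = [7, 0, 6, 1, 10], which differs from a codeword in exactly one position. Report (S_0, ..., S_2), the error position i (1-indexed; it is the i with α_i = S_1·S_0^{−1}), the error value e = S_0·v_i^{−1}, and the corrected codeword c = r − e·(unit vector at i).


S = (5, 4, 1), error at position 2, error magnitude e = 7, c = [7, 4, 6, 1, 10].

Step 1: column multipliers v_i = (∏_{j≠i}(α_i − α_j))^{−1} mod 11.
  i = 1 (α = 1): (1−3)(1−9)(1−5)(1−10) = (−2)·(−8)·(−4)·(−9) = 576 ≡ 4, so v_1 = 4^{−1} = 3 (mod 11).
  i = 2 (α = 3): (3−1)(3−9)(3−5)(3−10) = 2·(−6)·(−2)·(−7) = −168 ≡ 8, so v_2 = 8^{−1} = 7 (mod 11).
  i = 3 (α = 9): (9−1)(9−3)(9−5)(9−10) = 8·6·4·(−1) = −192 ≡ 6, so v_3 = 6^{−1} = 2 (mod 11).
  i = 4 (α = 5): (5−1)(5−3)(5−9)(5−10) = 4·2·(−4)·(−5) = 160 ≡ 6, so v_4 = 6^{−1} = 2 (mod 11).
  i = 5 (α = 10): (10−1)(10−3)(10−9)(10−5) = 9·7·1·5 = 315 ≡ 7, so v_5 = 7^{−1} = 8 (mod 11).
  v = [3, 7, 2, 2, 8].
Step 2: syndromes of r = [7, 0, 6, 1, 10] (all sums mod 11).
  S_0 = Σ v_i r_i = 3·7 + 7·0 + 2·6 + 2·1 + 8·10 = 115 ≡ 5.
  S_1 = Σ v_i α_i r_i = 3·1·7 + 7·3·0 + 2·9·6 + 2·5·1 + 8·10·10 = 939 ≡ 4.
  α_i^2 mod 11 = [1, 9, 4, 3, 1].
  S_2 = Σ v_i α_i^2 r_i = 3·1·7 + 7·9·0 + 2·4·6 + 2·3·1 + 8·1·10 = 155 ≡ 1.
  S = (5, 4, 1) ≠ 0, so r is not a codeword (an error is present).
Step 3: locate the error. For a single error e at position i, S_ℓ = v_i·e·α_i^ℓ, so α_err = S_1/S_0.
  S_0^{−1} = 5^{−1} = 9 (mod 11), so α_err = 4·9 = 36 ≡ 3 = α_2. Error position i = 2.
  Consistency check: S_2/S_1 = 1·3 = 3 ≡ 3 = α_err ✓ (single-error assumption holds).
Step 4: error magnitude e = S_0/v_2 = S_0·∏_{j≠2}(α_2 − α_j) = 5·8 = 40 ≡ 7 (mod 11).
Step 5: correct position 2: c_2 = r_2 − e = 0 − 7 ≡ 4 (mod 11). Hence c = [7, 4, 6, 1, 10].
  Check: interpolating c through the α_i gives m(x) = 3 + 4·x (degree < 2) with m(α_i) = c_i for every i, so c is indeed a codeword.


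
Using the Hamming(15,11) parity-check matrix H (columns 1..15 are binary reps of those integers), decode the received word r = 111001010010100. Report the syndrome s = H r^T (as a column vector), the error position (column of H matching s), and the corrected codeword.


s = (1, 0, 0, 0)^T, error position = 8, corrected codeword c = 111001000010100

Compute s = H r^T mod 2 one row at a time:
  s_1 = 1 + 0 + 0 + 1 + 0 + 1 + 0 + 0 = 3 ≡ 1 (mod 2).
  s_2 = 0 + 0 + 1 + 0 + 0 + 1 + 0 + 0 = 2 ≡ 0 (mod 2).
  s_3 = 1 + 1 + 1 + 0 + 0 + 1 + 0 + 0 = 4 ≡ 0 (mod 2).
  s_4 = 1 + 1 + 0 + 0 + 0 + 1 + 1 + 0 = 4 ≡ 0 (mod 2).
s = (1, 0, 0, 0)^T — this equals column 8 of H (binary 1000), so error is at position 8.
Correct: flip bit 8 of r = 111001010010100 to get c = 111001000010100.


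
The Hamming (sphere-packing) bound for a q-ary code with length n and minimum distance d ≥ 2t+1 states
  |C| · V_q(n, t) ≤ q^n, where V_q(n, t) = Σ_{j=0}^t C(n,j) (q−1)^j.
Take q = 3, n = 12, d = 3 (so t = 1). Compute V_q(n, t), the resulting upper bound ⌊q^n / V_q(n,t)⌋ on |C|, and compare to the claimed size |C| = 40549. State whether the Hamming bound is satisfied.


V_q(n, t) = 25, q^n = 531441, Hamming bound = 21257, |C| = 40549 > bound (violated).

Step 1: Compute V_q(n, t) = Σ_{j=0}^1 C(n, j) (q−1)^j.
  j = 0: C(12,0)·(2)^0 = 1·1 = 1.
  j = 1: C(12,1)·(2)^1 = 12·2 = 24.
  V_q(n, t) = 1 + 24 = 25.
Step 2: q^n = 3^12 = 531441.
Step 3: Hamming bound ⌊q^n / V_q(n,t)⌋ = ⌊531441/25⌋ = 21257.
Step 4: Compare |C| = 40549 to 21257: violated.
The claimed |C| lies above the Hamming bound, so no 3-ary code of length 12 with d ≥ 3 can have 40549 codewords.


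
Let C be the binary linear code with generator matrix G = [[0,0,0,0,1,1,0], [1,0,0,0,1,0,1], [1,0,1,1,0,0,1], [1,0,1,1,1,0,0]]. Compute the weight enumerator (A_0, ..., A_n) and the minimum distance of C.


Weight distribution: A_0 = 1, A_1 = 1, A_2 = 3, A_3 = 6, A_4 = 3, A_5 = 1, A_6 = 1. Minimum distance d = 1.

Enumerate all 2^4 = 16 messages m ∈ F_2^4.
For each, compute codeword c = mG in F_2^7, then tally its weight.
  m = 0000 → c = 0000000, weight = 0.
  m = 1000 → c = 0000110, weight = 2.
  m = 0100 → c = 1000101, weight = 3.
  m = 1100 → c = 1000011, weight = 3.
  m = 0010 → c = 1011001, weight = 4.
  m = 1010 → c = 1011111, weight = 6.
  m = 0110 → c = 0011100, weight = 3.
  m = 1110 → c = 0011010, weight = 3.
  m = 0001 → c = 1011100, weight = 4.
  m = 1001 → c = 1011010, weight = 4.
  m = 0101 → c = 0011001, weight = 3.
  m = 1101 → c = 0011111, weight = 5.
  m = 0011 → c = 0000101, weight = 2.
  m = 1011 → c = 0000011, weight = 2.
  m = 0111 → c = 1000000, weight = 1.
  m = 1111 → c = 1000110, weight = 3.
Tally weights:
  weight 0: 1 codewords.
  weight 1: 1 codewords.
  weight 2: 3 codewords.
  weight 3: 6 codewords.
  weight 4: 3 codewords.
  weight 5: 1 codewords.
  weight 6: 1 codewords.
Minimum distance d = smallest w > 0 with A_w > 0 = 1.
Sanity: Σ A_w = 16 = 2^4 = 16 ✓.


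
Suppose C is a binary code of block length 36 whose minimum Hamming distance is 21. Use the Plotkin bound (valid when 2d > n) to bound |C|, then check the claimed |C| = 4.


Plotkin bound M ≤ 6; given |C| = 4 ≤ bound (satisfied).

Check applicability: 2d = 42, n = 36.
2d − n = 6 > 0, so Plotkin applies.
Compute d/(2d−n) = 21/6 ≈ 3.5000.
⌊d/(2d−n)⌋ = 3.
Plotkin bound: M ≤ 2·3 = 6.
Given |C| = 4, check: satisfied.
This |C| is below the Plotkin bound.


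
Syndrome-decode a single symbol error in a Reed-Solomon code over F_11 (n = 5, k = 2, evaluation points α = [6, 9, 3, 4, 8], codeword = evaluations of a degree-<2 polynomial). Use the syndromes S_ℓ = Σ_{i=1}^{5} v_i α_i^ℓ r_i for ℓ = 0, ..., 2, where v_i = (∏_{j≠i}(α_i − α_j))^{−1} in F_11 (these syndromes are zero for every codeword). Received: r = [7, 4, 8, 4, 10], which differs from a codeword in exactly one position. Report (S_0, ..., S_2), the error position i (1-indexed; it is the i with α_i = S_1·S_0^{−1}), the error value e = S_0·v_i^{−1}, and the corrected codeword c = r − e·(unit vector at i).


S = (10, 2, 7), error at position 2, error magnitude e = 9, c = [7, 6, 8, 4, 10].

Step 1: column multipliers v_i = (∏_{j≠i}(α_i − α_j))^{−1} mod 11.
  i = 1 (α = 6): (6−9)(6−3)(6−4)(6−8) = (−3)·3·2·(−2) = 36 ≡ 3, so v_1 = 3^{−1} = 4 (mod 11).
  i = 2 (α = 9): (9−6)(9−3)(9−4)(9−8) = 3·6·5·1 = 90 ≡ 2, so v_2 = 2^{−1} = 6 (mod 11).
  i = 3 (α = 3): (3−6)(3−9)(3−4)(3−8) = (−3)·(−6)·(−1)·(−5) = 90 ≡ 2, so v_3 = 2^{−1} = 6 (mod 11).
  i = 4 (α = 4): (4−6)(4−9)(4−3)(4−8) = (−2)·(−5)·1·(−4) = −40 ≡ 4, so v_4 = 4^{−1} = 3 (mod 11).
  i = 5 (α = 8): (8−6)(8−9)(8−3)(8−4) = 2·(−1)·5·4 = −40 ≡ 4, so v_5 = 4^{−1} = 3 (mod 11).
  v = [4, 6, 6, 3, 3].
Step 2: syndromes of r = [7, 4, 8, 4, 10] (all sums mod 11).
  S_0 = Σ v_i r_i = 4·7 + 6·4 + 6·8 + 3·4 + 3·10 = 142 ≡ 10.
  S_1 = Σ v_i α_i r_i = 4·6·7 + 6·9·4 + 6·3·8 + 3·4·4 + 3·8·10 = 816 ≡ 2.
  α_i^2 mod 11 = [3, 4, 9, 5, 9].
  S_2 = Σ v_i α_i^2 r_i = 4·3·7 + 6·4·4 + 6·9·8 + 3·5·4 + 3·9·10 = 942 ≡ 7.
  S = (10, 2, 7) ≠ 0, so r is not a codeword (an error is present).
Step 3: locate the error. For a single error e at position i, S_ℓ = v_i·e·α_i^ℓ, so α_err = S_1/S_0.
  S_0^{−1} = 10^{−1} = 10 (mod 11), so α_err = 2·10 = 20 ≡ 9 = α_2. Error position i = 2.
  Consistency check: S_2/S_1 = 7·6 = 42 ≡ 9 = α_err ✓ (single-error assumption holds).
Step 4: error magnitude e = S_0/v_2 = S_0·∏_{j≠2}(α_2 − α_j) = 10·2 = 20 ≡ 9 (mod 11).
Step 5: correct position 2: c_2 = r_2 − e = 4 − 9 ≡ 6 (mod 11). Hence c = [7, 6, 8, 4, 10].
  Check: interpolating c through the α_i gives m(x) = 9 + 7·x (degree < 2) with m(α_i) = c_i for every i, so c is indeed a codeword.


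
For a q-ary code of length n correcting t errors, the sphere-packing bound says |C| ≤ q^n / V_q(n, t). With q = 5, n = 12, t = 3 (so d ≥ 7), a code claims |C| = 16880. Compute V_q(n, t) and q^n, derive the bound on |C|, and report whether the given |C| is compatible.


V_q(n, t) = 15185, q^n = 244140625, Hamming bound = 16077, |C| = 16880 > bound (violated).

Step 1: Compute V_q(n, t) = Σ_{j=0}^3 C(n, j) (q−1)^j.
  j = 0: C(12,0)·(4)^0 = 1·1 = 1.
  j = 1: C(12,1)·(4)^1 = 12·4 = 48.
  j = 2: C(12,2)·(4)^2 = 66·16 = 1056.
  j = 3: C(12,3)·(4)^3 = 220·64 = 14080.
  V_q(n, t) = 1 + 48 + 1056 + 14080 = 15185.
Step 2: q^n = 5^12 = 244140625.
Step 3: Hamming bound ⌊q^n / V_q(n,t)⌋ = ⌊244140625/15185⌋ = 16077.
Step 4: Compare |C| = 16880 to 16077: violated.
The claimed |C| lies above the Hamming bound, so no 5-ary code of length 12 with d ≥ 7 can have 16880 codewords.


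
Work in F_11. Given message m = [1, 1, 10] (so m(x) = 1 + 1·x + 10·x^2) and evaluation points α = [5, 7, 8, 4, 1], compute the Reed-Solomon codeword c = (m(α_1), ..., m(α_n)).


c = [3, 3, 0, 0, 1]

Message polynomial: m(x) = 1 + 1·x + 10·x^2 (mod 11).
For each evaluation point α_i, compute m(α_i) mod 11:
  α_1 = 5: Horner steps 10 → 7 → 3, so m(5) = 3.
  α_2 = 7: Horner steps 10 → 5 → 3, so m(7) = 3.
  α_3 = 8: Horner steps 10 → 4 → 0, so m(8) = 0.
  α_4 = 4: Horner steps 10 → 8 → 0, so m(4) = 0.
  α_5 = 1: Horner steps 10 → 0 → 1, so m(1) = 1.
Codeword c = [3, 3, 0, 0, 1] ∈ F_11^5.


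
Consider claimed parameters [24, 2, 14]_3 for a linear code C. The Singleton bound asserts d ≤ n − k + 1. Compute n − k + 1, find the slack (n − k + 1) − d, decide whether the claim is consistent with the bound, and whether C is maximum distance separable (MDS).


Singleton RHS = n − k + 1 = 23, slack = 9, bound satisfied, not MDS.

Singleton bound: d ≤ n − k + 1.
Here n = 24, k = 2, so n − k + 1 = 23.
Given d = 14, check d ≤ 23: YES.
Slack = (n − k + 1) − d = 9.
The code is NOT MDS (slack = 9 > 0).
Description: the claimed parameters are [24, 2, 14]_3; such a code would be non-MDS.


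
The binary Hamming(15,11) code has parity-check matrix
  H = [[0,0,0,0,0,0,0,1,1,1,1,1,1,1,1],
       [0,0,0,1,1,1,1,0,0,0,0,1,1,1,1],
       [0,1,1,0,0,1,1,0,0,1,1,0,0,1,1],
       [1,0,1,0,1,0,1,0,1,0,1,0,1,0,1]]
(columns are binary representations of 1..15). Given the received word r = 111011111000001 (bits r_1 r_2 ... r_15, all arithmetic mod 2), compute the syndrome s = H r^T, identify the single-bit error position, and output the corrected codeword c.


s = (1, 0, 1, 0)^T, error position = 10, corrected codeword c = 111011111100001

Compute s = H r^T mod 2 one row at a time:
  s_1 = 1 + 1 + 0 + 0 + 0 + 0 + 0 + 1 = 3 ≡ 1 (mod 2).
  s_2 = 0 + 1 + 1 + 1 + 0 + 0 + 0 + 1 = 4 ≡ 0 (mod 2).
  s_3 = 1 + 1 + 1 + 1 + 0 + 0 + 0 + 1 = 5 ≡ 1 (mod 2).
  s_4 = 1 + 1 + 1 + 1 + 1 + 0 + 0 + 1 = 6 ≡ 0 (mod 2).
s = (1, 0, 1, 0)^T — this equals column 10 of H (binary 1010), so error is at position 10.
Correct: flip bit 10 of r = 111011111000001 to get c = 111011111100001.


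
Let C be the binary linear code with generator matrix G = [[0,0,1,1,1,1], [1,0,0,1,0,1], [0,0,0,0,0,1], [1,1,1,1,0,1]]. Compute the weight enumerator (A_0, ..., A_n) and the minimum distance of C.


Weight distribution: A_0 = 1, A_1 = 1, A_2 = 2, A_3 = 6, A_4 = 5, A_5 = 1. Minimum distance d = 1.

Enumerate all 2^4 = 16 messages m ∈ F_2^4.
For each, compute codeword c = mG in F_2^6, then tally its weight.
  m = 0000 → c = 000000, weight = 0.
  m = 1000 → c = 001111, weight = 4.
  m = 0100 → c = 100101, weight = 3.
  m = 1100 → c = 101010, weight = 3.
  m = 0010 → c = 000001, weight = 1.
  m = 1010 → c = 001110, weight = 3.
  m = 0110 → c = 100100, weight = 2.
  m = 1110 → c = 101011, weight = 4.
  m = 0001 → c = 111101, weight = 5.
  m = 1001 → c = 110010, weight = 3.
  m = 0101 → c = 011000, weight = 2.
  m = 1101 → c = 010111, weight = 4.
  m = 0011 → c = 111100, weight = 4.
  m = 1011 → c = 110011, weight = 4.
  m = 0111 → c = 011001, weight = 3.
  m = 1111 → c = 010110, weight = 3.
Tally weights:
  weight 0: 1 codewords.
  weight 1: 1 codewords.
  weight 2: 2 codewords.
  weight 3: 6 codewords.
  weight 4: 5 codewords.
  weight 5: 1 codewords.
Minimum distance d = smallest w > 0 with A_w > 0 = 1.
Sanity: Σ A_w = 16 = 2^4 = 16 ✓.


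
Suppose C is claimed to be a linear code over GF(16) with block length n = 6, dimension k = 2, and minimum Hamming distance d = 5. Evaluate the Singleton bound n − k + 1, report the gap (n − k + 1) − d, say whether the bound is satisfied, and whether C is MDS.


Singleton RHS = n − k + 1 = 5, slack = 0, bound satisfied, MDS.

Singleton bound: d ≤ n − k + 1.
Here n = 6, k = 2, so n − k + 1 = 5.
Given d = 5, check d ≤ 5: YES.
Slack = (n − k + 1) − d = 0.
The code is MDS (slack = 0).
Description: the claimed parameters are [6, 2, 5]_16; such a code would be MDS (meets Singleton bound).


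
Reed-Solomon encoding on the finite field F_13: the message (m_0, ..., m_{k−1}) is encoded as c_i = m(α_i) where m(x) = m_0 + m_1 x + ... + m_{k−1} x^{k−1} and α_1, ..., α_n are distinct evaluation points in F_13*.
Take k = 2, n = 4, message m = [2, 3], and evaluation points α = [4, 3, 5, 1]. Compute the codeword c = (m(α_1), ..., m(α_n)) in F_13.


c = [1, 11, 4, 5]

Message polynomial: m(x) = 2 + 3·x (mod 13).
For each evaluation point α_i, compute m(α_i) mod 13:
  α_1 = 4: Horner steps 3 → 1, so m(4) = 1.
  α_2 = 3: Horner steps 3 → 11, so m(3) = 11.
  α_3 = 5: Horner steps 3 → 4, so m(5) = 4.
  α_4 = 1: Horner steps 3 → 5, so m(1) = 5.
Codeword c = [1, 11, 4, 5] ∈ F_13^4.


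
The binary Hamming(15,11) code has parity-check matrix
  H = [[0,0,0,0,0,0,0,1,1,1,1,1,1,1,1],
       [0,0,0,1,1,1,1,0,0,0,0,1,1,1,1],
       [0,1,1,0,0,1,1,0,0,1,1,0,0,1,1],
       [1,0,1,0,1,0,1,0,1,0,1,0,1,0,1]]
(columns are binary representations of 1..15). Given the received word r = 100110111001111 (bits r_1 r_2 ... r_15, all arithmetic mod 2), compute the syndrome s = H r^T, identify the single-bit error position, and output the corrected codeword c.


s = (0, 1, 1, 0)^T, error position = 6, corrected codeword c = 100111111001111

Compute s = H r^T mod 2 one row at a time:
  s_1 = 1 + 1 + 0 + 0 + 1 + 1 + 1 + 1 = 6 ≡ 0 (mod 2).
  s_2 = 1 + 1 + 0 + 1 + 1 + 1 + 1 + 1 = 7 ≡ 1 (mod 2).
  s_3 = 0 + 0 + 0 + 1 + 0 + 0 + 1 + 1 = 3 ≡ 1 (mod 2).
  s_4 = 1 + 0 + 1 + 1 + 1 + 0 + 1 + 1 = 6 ≡ 0 (mod 2).
s = (0, 1, 1, 0)^T — this equals column 6 of H (binary 0110), so error is at position 6.
Correct: flip bit 6 of r = 100110111001111 to get c = 100111111001111.


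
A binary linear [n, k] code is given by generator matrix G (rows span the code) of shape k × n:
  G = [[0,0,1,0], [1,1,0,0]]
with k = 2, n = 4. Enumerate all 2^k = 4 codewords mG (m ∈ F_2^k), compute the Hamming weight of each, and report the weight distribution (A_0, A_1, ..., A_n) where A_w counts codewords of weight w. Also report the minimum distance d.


Weight distribution: A_0 = 1, A_1 = 1, A_2 = 1, A_3 = 1. Minimum distance d = 1.

Enumerate all 2^2 = 4 messages m ∈ F_2^2.
For each, compute codeword c = mG in F_2^4, then tally its weight.
  m = 00 → c = 0000, weight = 0.
  m = 10 → c = 0010, weight = 1.
  m = 01 → c = 1100, weight = 2.
  m = 11 → c = 1110, weight = 3.
Tally weights:
  weight 0: 1 codewords.
  weight 1: 1 codewords.
  weight 2: 1 codewords.
  weight 3: 1 codewords.
Minimum distance d = smallest w > 0 with A_w > 0 = 1.
Sanity: Σ A_w = 4 = 2^2 = 4 ✓.


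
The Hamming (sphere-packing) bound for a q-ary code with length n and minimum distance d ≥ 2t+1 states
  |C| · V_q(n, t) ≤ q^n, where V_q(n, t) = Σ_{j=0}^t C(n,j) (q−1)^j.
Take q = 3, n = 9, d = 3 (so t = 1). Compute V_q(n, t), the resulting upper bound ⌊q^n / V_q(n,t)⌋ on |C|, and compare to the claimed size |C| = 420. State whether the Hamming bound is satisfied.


V_q(n, t) = 19, q^n = 19683, Hamming bound = 1035, |C| = 420 ≤ bound (satisfied).

Step 1: Compute V_q(n, t) = Σ_{j=0}^1 C(n, j) (q−1)^j.
  j = 0: C(9,0)·(2)^0 = 1·1 = 1.
  j = 1: C(9,1)·(2)^1 = 9·2 = 18.
  V_q(n, t) = 1 + 18 = 19.
Step 2: q^n = 3^9 = 19683.
Step 3: Hamming bound ⌊q^n / V_q(n,t)⌋ = ⌊19683/19⌋ = 1035.
Step 4: Compare |C| = 420 to 1035: satisfied.
The claimed |C| lies below the Hamming bound.


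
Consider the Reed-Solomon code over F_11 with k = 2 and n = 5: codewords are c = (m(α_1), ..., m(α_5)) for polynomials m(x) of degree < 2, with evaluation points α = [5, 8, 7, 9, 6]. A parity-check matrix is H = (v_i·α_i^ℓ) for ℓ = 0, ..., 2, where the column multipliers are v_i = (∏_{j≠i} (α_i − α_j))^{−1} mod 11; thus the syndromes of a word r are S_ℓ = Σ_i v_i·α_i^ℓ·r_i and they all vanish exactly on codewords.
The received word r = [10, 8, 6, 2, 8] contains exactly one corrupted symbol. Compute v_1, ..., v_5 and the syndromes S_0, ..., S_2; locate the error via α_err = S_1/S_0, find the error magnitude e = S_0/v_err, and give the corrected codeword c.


S = (3, 2, 5), error at position 2, error magnitude e = 4, c = [10, 4, 6, 2, 8].

Step 1: column multipliers v_i = (∏_{j≠i}(α_i − α_j))^{−1} mod 11.
  i = 1 (α = 5): (5−8)(5−7)(5−9)(5−6) = (−3)·(−2)·(−4)·(−1) = 24 ≡ 2, so v_1 = 2^{−1} = 6 (mod 11).
  i = 2 (α = 8): (8−5)(8−7)(8−9)(8−6) = 3·1·(−1)·2 = −6 ≡ 5, so v_2 = 5^{−1} = 9 (mod 11).
  i = 3 (α = 7): (7−5)(7−8)(7−9)(7−6) = 2·(−1)·(−2)·1 = 4 ≡ 4, so v_3 = 4^{−1} = 3 (mod 11).
  i = 4 (α = 9): (9−5)(9−8)(9−7)(9−6) = 4·1·2·3 = 24 ≡ 2, so v_4 = 2^{−1} = 6 (mod 11).
  i = 5 (α = 6): (6−5)(6−8)(6−7)(6−9) = 1·(−2)·(−1)·(−3) = −6 ≡ 5, so v_5 = 5^{−1} = 9 (mod 11).
  v = [6, 9, 3, 6, 9].
Step 2: syndromes of r = [10, 8, 6, 2, 8] (all sums mod 11).
  S_0 = Σ v_i r_i = 6·10 + 9·8 + 3·6 + 6·2 + 9·8 = 234 ≡ 3.
  S_1 = Σ v_i α_i r_i = 6·5·10 + 9·8·8 + 3·7·6 + 6·9·2 + 9·6·8 = 1542 ≡ 2.
  α_i^2 mod 11 = [3, 9, 5, 4, 3].
  S_2 = Σ v_i α_i^2 r_i = 6·3·10 + 9·9·8 + 3·5·6 + 6·4·2 + 9·3·8 = 1182 ≡ 5.
  S = (3, 2, 5) ≠ 0, so r is not a codeword (an error is present).
Step 3: locate the error. For a single error e at position i, S_ℓ = v_i·e·α_i^ℓ, so α_err = S_1/S_0.
  S_0^{−1} = 3^{−1} = 4 (mod 11), so α_err = 2·4 = 8 ≡ 8 = α_2. Error position i = 2.
  Consistency check: S_2/S_1 = 5·6 = 30 ≡ 8 = α_err ✓ (single-error assumption holds).
Step 4: error magnitude e = S_0/v_2 = S_0·∏_{j≠2}(α_2 − α_j) = 3·5 = 15 ≡ 4 (mod 11).
Step 5: correct position 2: c_2 = r_2 − e = 8 − 4 ≡ 4 (mod 11). Hence c = [10, 4, 6, 2, 8].
  Check: interpolating c through the α_i gives m(x) = 9 + 9·x (degree < 2) with m(α_i) = c_i for every i, so c is indeed a codeword.


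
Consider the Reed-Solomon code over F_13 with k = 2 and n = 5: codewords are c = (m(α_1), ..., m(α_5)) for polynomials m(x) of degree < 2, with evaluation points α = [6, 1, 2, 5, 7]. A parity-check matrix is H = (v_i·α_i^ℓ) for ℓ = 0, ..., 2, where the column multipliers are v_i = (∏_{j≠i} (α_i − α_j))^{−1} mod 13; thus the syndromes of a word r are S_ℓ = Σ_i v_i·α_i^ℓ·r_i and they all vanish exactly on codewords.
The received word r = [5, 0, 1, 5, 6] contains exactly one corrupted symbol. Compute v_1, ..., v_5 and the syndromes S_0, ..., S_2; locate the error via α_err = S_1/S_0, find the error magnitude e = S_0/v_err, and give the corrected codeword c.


S = (6, 4, 7), error at position 4, error magnitude e = 1, c = [5, 0, 1, 4, 6].

Step 1: column multipliers v_i = (∏_{j≠i}(α_i − α_j))^{−1} mod 13.
  i = 1 (α = 6): (6−1)(6−2)(6−5)(6−7) = 5·4·1·(−1) = −20 ≡ 6, so v_1 = 6^{−1} = 11 (mod 13).
  i = 2 (α = 1): (1−6)(1−2)(1−5)(1−7) = (−5)·(−1)·(−4)·(−6) = 120 ≡ 3, so v_2 = 3^{−1} = 9 (mod 13).
  i = 3 (α = 2): (2−6)(2−1)(2−5)(2−7) = (−4)·1·(−3)·(−5) = −60 ≡ 5, so v_3 = 5^{−1} = 8 (mod 13).
  i = 4 (α = 5): (5−6)(5−1)(5−2)(5−7) = (−1)·4·3·(−2) = 24 ≡ 11, so v_4 = 11^{−1} = 6 (mod 13).
  i = 5 (α = 7): (7−6)(7−1)(7−2)(7−5) = 1·6·5·2 = 60 ≡ 8, so v_5 = 8^{−1} = 5 (mod 13).
  v = [11, 9, 8, 6, 5].
Step 2: syndromes of r = [5, 0, 1, 5, 6] (all sums mod 13).
  S_0 = Σ v_i r_i = 11·5 + 9·0 + 8·1 + 6·5 + 5·6 = 123 ≡ 6.
  S_1 = Σ v_i α_i r_i = 11·6·5 + 9·1·0 + 8·2·1 + 6·5·5 + 5·7·6 = 706 ≡ 4.
  α_i^2 mod 13 = [10, 1, 4, 12, 10].
  S_2 = Σ v_i α_i^2 r_i = 11·10·5 + 9·1·0 + 8·4·1 + 6·12·5 + 5·10·6 = 1242 ≡ 7.
  S = (6, 4, 7) ≠ 0, so r is not a codeword (an error is present).
Step 3: locate the error. For a single error e at position i, S_ℓ = v_i·e·α_i^ℓ, so α_err = S_1/S_0.
  S_0^{−1} = 6^{−1} = 11 (mod 13), so α_err = 4·11 = 44 ≡ 5 = α_4. Error position i = 4.
  Consistency check: S_2/S_1 = 7·10 = 70 ≡ 5 = α_err ✓ (single-error assumption holds).
Step 4: error magnitude e = S_0/v_4 = S_0·∏_{j≠4}(α_4 − α_j) = 6·11 = 66 ≡ 1 (mod 13).
Step 5: correct position 4: c_4 = r_4 − e = 5 − 1 ≡ 4 (mod 13). Hence c = [5, 0, 1, 4, 6].
  Check: interpolating c through the α_i gives m(x) = 12 + 1·x (degree < 2) with m(α_i) = c_i for every i, so c is indeed a codeword.


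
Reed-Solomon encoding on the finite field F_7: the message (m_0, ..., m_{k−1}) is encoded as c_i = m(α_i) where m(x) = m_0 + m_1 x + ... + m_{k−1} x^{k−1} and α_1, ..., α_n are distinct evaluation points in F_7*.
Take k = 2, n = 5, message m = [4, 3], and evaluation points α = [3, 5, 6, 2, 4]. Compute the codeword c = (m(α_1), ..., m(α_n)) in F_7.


c = [6, 5, 1, 3, 2]

Message polynomial: m(x) = 4 + 3·x (mod 7).
For each evaluation point α_i, compute m(α_i) mod 7:
  α_1 = 3: Horner steps 3 → 6, so m(3) = 6.
  α_2 = 5: Horner steps 3 → 5, so m(5) = 5.
  α_3 = 6: Horner steps 3 → 1, so m(6) = 1.
  α_4 = 2: Horner steps 3 → 3, so m(2) = 3.
  α_5 = 4: Horner steps 3 → 2, so m(4) = 2.
Codeword c = [6, 5, 1, 3, 2] ∈ F_7^5.


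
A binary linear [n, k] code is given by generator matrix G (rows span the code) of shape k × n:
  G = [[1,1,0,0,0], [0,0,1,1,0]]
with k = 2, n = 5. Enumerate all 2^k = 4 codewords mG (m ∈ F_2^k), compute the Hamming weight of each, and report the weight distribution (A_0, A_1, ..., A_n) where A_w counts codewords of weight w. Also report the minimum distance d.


Weight distribution: A_0 = 1, A_2 = 2, A_4 = 1. Minimum distance d = 2.

Enumerate all 2^2 = 4 messages m ∈ F_2^2.
For each, compute codeword c = mG in F_2^5, then tally its weight.
  m = 00 → c = 00000, weight = 0.
  m = 10 → c = 11000, weight = 2.
  m = 01 → c = 00110, weight = 2.
  m = 11 → c = 11110, weight = 4.
Tally weights:
  weight 0: 1 codewords.
  weight 2: 2 codewords.
  weight 4: 1 codewords.
Minimum distance d = smallest w > 0 with A_w > 0 = 2.
Sanity: Σ A_w = 4 = 2^2 = 4 ✓.


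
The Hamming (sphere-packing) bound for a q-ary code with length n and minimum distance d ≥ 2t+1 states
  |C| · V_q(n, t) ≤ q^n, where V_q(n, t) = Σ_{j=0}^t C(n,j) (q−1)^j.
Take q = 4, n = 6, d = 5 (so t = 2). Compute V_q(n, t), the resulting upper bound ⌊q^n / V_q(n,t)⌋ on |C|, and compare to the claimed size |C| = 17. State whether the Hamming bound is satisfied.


V_q(n, t) = 154, q^n = 4096, Hamming bound = 26, |C| = 17 ≤ bound (satisfied).

Step 1: Compute V_q(n, t) = Σ_{j=0}^2 C(n, j) (q−1)^j.
  j = 0: C(6,0)·(3)^0 = 1·1 = 1.
  j = 1: C(6,1)·(3)^1 = 6·3 = 18.
  j = 2: C(6,2)·(3)^2 = 15·9 = 135.
  V_q(n, t) = 1 + 18 + 135 = 154.
Step 2: q^n = 4^6 = 4096.
Step 3: Hamming bound ⌊q^n / V_q(n,t)⌋ = ⌊4096/154⌋ = 26.
Step 4: Compare |C| = 17 to 26: satisfied.
The claimed |C| lies below the Hamming bound.


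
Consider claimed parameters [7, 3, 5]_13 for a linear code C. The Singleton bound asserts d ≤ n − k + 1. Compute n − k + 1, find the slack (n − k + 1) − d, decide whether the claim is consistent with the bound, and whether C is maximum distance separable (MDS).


Singleton RHS = n − k + 1 = 5, slack = 0, bound satisfied, MDS.

Singleton bound: d ≤ n − k + 1.
Here n = 7, k = 3, so n − k + 1 = 5.
Given d = 5, check d ≤ 5: YES.
Slack = (n − k + 1) − d = 0.
The code is MDS (slack = 0).
Description: the claimed parameters are [7, 3, 5]_13; such a code would be MDS (meets Singleton bound).


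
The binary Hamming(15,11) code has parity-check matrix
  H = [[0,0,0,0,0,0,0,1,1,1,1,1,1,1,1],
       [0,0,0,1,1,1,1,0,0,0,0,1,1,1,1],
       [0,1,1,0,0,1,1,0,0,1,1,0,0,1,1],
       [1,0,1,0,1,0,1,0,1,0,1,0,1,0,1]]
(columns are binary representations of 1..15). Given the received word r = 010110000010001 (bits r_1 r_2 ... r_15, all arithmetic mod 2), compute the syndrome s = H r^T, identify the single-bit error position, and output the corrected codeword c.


s = (0, 1, 1, 1)^T, error position = 7, corrected codeword c = 010110100010001

Compute s = H r^T mod 2 one row at a time:
  s_1 = 0 + 0 + 0 + 1 + 0 + 0 + 0 + 1 = 2 ≡ 0 (mod 2).
  s_2 = 1 + 1 + 0 + 0 + 0 + 0 + 0 + 1 = 3 ≡ 1 (mod 2).
  s_3 = 1 + 0 + 0 + 0 + 0 + 1 + 0 + 1 = 3 ≡ 1 (mod 2).
  s_4 = 0 + 0 + 1 + 0 + 0 + 1 + 0 + 1 = 3 ≡ 1 (mod 2).
s = (0, 1, 1, 1)^T — this equals column 7 of H (binary 0111), so error is at position 7.
Correct: flip bit 7 of r = 010110000010001 to get c = 010110100010001.


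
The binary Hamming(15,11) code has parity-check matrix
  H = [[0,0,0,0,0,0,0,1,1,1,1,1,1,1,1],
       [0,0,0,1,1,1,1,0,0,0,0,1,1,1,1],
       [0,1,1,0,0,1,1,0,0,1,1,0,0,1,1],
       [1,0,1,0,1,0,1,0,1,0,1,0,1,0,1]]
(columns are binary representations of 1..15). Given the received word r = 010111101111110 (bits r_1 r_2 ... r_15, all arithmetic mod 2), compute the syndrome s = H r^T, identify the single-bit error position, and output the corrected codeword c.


s = (0, 1, 0, 1)^T, error position = 5, corrected codeword c = 010101101111110

Compute s = H r^T mod 2 one row at a time:
  s_1 = 0 + 1 + 1 + 1 + 1 + 1 + 1 + 0 = 6 ≡ 0 (mod 2).
  s_2 = 1 + 1 + 1 + 1 + 1 + 1 + 1 + 0 = 7 ≡ 1 (mod 2).
  s_3 = 1 + 0 + 1 + 1 + 1 + 1 + 1 + 0 = 6 ≡ 0 (mod 2).
  s_4 = 0 + 0 + 1 + 1 + 1 + 1 + 1 + 0 = 5 ≡ 1 (mod 2).
s = (0, 1, 0, 1)^T — this equals column 5 of H (binary 0101), so error is at position 5.
Correct: flip bit 5 of r = 010111101111110 to get c = 010101101111110.


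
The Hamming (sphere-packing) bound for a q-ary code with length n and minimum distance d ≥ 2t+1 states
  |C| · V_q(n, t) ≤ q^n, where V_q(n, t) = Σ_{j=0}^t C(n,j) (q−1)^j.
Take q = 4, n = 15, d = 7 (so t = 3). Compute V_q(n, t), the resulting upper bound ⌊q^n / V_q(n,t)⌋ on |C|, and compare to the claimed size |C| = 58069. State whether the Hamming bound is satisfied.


V_q(n, t) = 13276, q^n = 1073741824, Hamming bound = 80878, |C| = 58069 ≤ bound (satisfied).

Step 1: Compute V_q(n, t) = Σ_{j=0}^3 C(n, j) (q−1)^j.
  j = 0: C(15,0)·(3)^0 = 1·1 = 1.
  j = 1: C(15,1)·(3)^1 = 15·3 = 45.
  j = 2: C(15,2)·(3)^2 = 105·9 = 945.
  j = 3: C(15,3)·(3)^3 = 455·27 = 12285.
  V_q(n, t) = 1 + 45 + 945 + 12285 = 13276.
Step 2: q^n = 4^15 = 1073741824.
Step 3: Hamming bound ⌊q^n / V_q(n,t)⌋ = ⌊1073741824/13276⌋ = 80878.
Step 4: Compare |C| = 58069 to 80878: satisfied.
The claimed |C| lies below the Hamming bound.


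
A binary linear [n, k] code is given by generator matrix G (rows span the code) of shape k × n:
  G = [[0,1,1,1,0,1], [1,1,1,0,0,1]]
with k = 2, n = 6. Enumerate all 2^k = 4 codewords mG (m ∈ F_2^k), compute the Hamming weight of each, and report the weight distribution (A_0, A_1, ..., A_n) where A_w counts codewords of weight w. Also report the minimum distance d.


Weight distribution: A_0 = 1, A_2 = 1, A_4 = 2. Minimum distance d = 2.

Enumerate all 2^2 = 4 messages m ∈ F_2^2.
For each, compute codeword c = mG in F_2^6, then tally its weight.
  m = 00 → c = 000000, weight = 0.
  m = 10 → c = 011101, weight = 4.
  m = 01 → c = 111001, weight = 4.
  m = 11 → c = 100100, weight = 2.
Tally weights:
  weight 0: 1 codewords.
  weight 2: 1 codewords.
  weight 4: 2 codewords.
Minimum distance d = smallest w > 0 with A_w > 0 = 2.
Sanity: Σ A_w = 4 = 2^2 = 4 ✓.


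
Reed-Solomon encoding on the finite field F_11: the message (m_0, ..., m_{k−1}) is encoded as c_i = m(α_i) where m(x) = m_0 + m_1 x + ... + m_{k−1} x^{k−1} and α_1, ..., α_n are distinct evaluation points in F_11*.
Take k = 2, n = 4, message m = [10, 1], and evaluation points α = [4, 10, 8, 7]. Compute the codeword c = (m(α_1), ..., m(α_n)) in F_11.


c = [3, 9, 7, 6]

Message polynomial: m(x) = 10 + 1·x (mod 11).
For each evaluation point α_i, compute m(α_i) mod 11:
  α_1 = 4: Horner steps 1 → 3, so m(4) = 3.
  α_2 = 10: Horner steps 1 → 9, so m(10) = 9.
  α_3 = 8: Horner steps 1 → 7, so m(8) = 7.
  α_4 = 7: Horner steps 1 → 6, so m(7) = 6.
Codeword c = [3, 9, 7, 6] ∈ F_11^4.


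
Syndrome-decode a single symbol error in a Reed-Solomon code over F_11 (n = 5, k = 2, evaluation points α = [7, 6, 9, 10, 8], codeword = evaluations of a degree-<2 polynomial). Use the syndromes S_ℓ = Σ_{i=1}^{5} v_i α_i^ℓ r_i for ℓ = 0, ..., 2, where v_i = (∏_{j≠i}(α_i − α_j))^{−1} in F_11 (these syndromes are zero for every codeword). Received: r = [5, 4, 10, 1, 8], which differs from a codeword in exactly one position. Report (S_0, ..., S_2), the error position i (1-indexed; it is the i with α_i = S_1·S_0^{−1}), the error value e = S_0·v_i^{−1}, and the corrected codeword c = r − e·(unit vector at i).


S = (2, 3, 10), error at position 1, error magnitude e = 10, c = [6, 4, 10, 1, 8].

Step 1: column multipliers v_i = (∏_{j≠i}(α_i − α_j))^{−1} mod 11.
  i = 1 (α = 7): (7−6)(7−9)(7−10)(7−8) = 1·(−2)·(−3)·(−1) = −6 ≡ 5, so v_1 = 5^{−1} = 9 (mod 11).
  i = 2 (α = 6): (6−7)(6−9)(6−10)(6−8) = (−1)·(−3)·(−4)·(−2) = 24 ≡ 2, so v_2 = 2^{−1} = 6 (mod 11).
  i = 3 (α = 9): (9−7)(9−6)(9−10)(9−8) = 2·3·(−1)·1 = −6 ≡ 5, so v_3 = 5^{−1} = 9 (mod 11).
  i = 4 (α = 10): (10−7)(10−6)(10−9)(10−8) = 3·4·1·2 = 24 ≡ 2, so v_4 = 2^{−1} = 6 (mod 11).
  i = 5 (α = 8): (8−7)(8−6)(8−9)(8−10) = 1·2·(−1)·(−2) = 4 ≡ 4, so v_5 = 4^{−1} = 3 (mod 11).
  v = [9, 6, 9, 6, 3].
Step 2: syndromes of r = [5, 4, 10, 1, 8] (all sums mod 11).
  S_0 = Σ v_i r_i = 9·5 + 6·4 + 9·10 + 6·1 + 3·8 = 189 ≡ 2.
  S_1 = Σ v_i α_i r_i = 9·7·5 + 6·6·4 + 9·9·10 + 6·10·1 + 3·8·8 = 1521 ≡ 3.
  α_i^2 mod 11 = [5, 3, 4, 1, 9].
  S_2 = Σ v_i α_i^2 r_i = 9·5·5 + 6·3·4 + 9·4·10 + 6·1·1 + 3·9·8 = 879 ≡ 10.
  S = (2, 3, 10) ≠ 0, so r is not a codeword (an error is present).
Step 3: locate the error. For a single error e at position i, S_ℓ = v_i·e·α_i^ℓ, so α_err = S_1/S_0.
  S_0^{−1} = 2^{−1} = 6 (mod 11), so α_err = 3·6 = 18 ≡ 7 = α_1. Error position i = 1.
  Consistency check: S_2/S_1 = 10·4 = 40 ≡ 7 = α_err ✓ (single-error assumption holds).
Step 4: error magnitude e = S_0/v_1 = S_0·∏_{j≠1}(α_1 − α_j) = 2·5 = 10 ≡ 10 (mod 11).
Step 5: correct position 1: c_1 = r_1 − e = 5 − 10 ≡ 6 (mod 11). Hence c = [6, 4, 10, 1, 8].
  Check: interpolating c through the α_i gives m(x) = 3 + 2·x (degree < 2) with m(α_i) = c_i for every i, so c is indeed a codeword.


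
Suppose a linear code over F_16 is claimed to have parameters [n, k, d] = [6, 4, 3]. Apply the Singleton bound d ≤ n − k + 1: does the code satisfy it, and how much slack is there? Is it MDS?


Singleton RHS = n − k + 1 = 3, slack = 0, bound satisfied, MDS.

Singleton bound: d ≤ n − k + 1.
Here n = 6, k = 4, so n − k + 1 = 3.
Given d = 3, check d ≤ 3: YES.
Slack = (n − k + 1) − d = 0.
The code is MDS (slack = 0).
Description: the claimed parameters are [6, 4, 3]_16; such a code would be MDS (meets Singleton bound).


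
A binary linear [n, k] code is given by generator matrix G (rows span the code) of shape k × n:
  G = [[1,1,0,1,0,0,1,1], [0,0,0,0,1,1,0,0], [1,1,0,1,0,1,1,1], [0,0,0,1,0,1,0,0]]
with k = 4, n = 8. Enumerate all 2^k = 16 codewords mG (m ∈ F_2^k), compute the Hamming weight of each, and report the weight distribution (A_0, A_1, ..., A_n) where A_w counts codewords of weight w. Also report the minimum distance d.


Weight distribution: A_0 = 1, A_1 = 3, A_2 = 3, A_3 = 1, A_4 = 1, A_5 = 3, A_6 = 3, A_7 = 1. Minimum distance d = 1.

Enumerate all 2^4 = 16 messages m ∈ F_2^4.
For each, compute codeword c = mG in F_2^8, then tally its weight.
  m = 0000 → c = 00000000, weight = 0.
  m = 1000 → c = 11010011, weight = 5.
  m = 0100 → c = 00001100, weight = 2.
  m = 1100 → c = 11011111, weight = 7.
  m = 0010 → c = 11010111, weight = 6.
  m = 1010 → c = 00000100, weight = 1.
  m = 0110 → c = 11011011, weight = 6.
  m = 1110 → c = 00001000, weight = 1.
  m = 0001 → c = 00010100, weight = 2.
  m = 1001 → c = 11000111, weight = 5.
  m = 0101 → c = 00011000, weight = 2.
  m = 1101 → c = 11001011, weight = 5.
  m = 0011 → c = 11000011, weight = 4.
  m = 1011 → c = 00010000, weight = 1.
  m = 0111 → c = 11001111, weight = 6.
  m = 1111 → c = 00011100, weight = 3.
Tally weights:
  weight 0: 1 codewords.
  weight 1: 3 codewords.
  weight 2: 3 codewords.
  weight 3: 1 codewords.
  weight 4: 1 codewords.
  weight 5: 3 codewords.
  weight 6: 3 codewords.
  weight 7: 1 codewords.
Minimum distance d = smallest w > 0 with A_w > 0 = 1.
Sanity: Σ A_w = 16 = 2^4 = 16 ✓.


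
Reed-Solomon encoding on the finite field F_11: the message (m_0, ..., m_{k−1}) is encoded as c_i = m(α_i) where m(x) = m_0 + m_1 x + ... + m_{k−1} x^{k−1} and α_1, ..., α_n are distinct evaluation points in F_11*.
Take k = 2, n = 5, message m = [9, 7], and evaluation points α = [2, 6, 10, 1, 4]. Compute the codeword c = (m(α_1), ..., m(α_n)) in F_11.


c = [1, 7, 2, 5, 4]

Message polynomial: m(x) = 9 + 7·x (mod 11).
For each evaluation point α_i, compute m(α_i) mod 11:
  α_1 = 2: Horner steps 7 → 1, so m(2) = 1.
  α_2 = 6: Horner steps 7 → 7, so m(6) = 7.
  α_3 = 10: Horner steps 7 → 2, so m(10) = 2.
  α_4 = 1: Horner steps 7 → 5, so m(1) = 5.
  α_5 = 4: Horner steps 7 → 4, so m(4) = 4.
Codeword c = [1, 7, 2, 5, 4] ∈ F_11^5.


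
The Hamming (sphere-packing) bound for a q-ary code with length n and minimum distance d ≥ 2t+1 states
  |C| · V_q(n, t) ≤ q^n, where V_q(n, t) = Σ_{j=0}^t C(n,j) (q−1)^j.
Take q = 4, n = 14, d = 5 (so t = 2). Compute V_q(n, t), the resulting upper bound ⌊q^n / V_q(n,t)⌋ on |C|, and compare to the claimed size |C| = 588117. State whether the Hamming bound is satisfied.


V_q(n, t) = 862, q^n = 268435456, Hamming bound = 311410, |C| = 588117 > bound (violated).

Step 1: Compute V_q(n, t) = Σ_{j=0}^2 C(n, j) (q−1)^j.
  j = 0: C(14,0)·(3)^0 = 1·1 = 1.
  j = 1: C(14,1)·(3)^1 = 14·3 = 42.
  j = 2: C(14,2)·(3)^2 = 91·9 = 819.
  V_q(n, t) = 1 + 42 + 819 = 862.
Step 2: q^n = 4^14 = 268435456.
Step 3: Hamming bound ⌊q^n / V_q(n,t)⌋ = ⌊268435456/862⌋ = 311410.
Step 4: Compare |C| = 588117 to 311410: violated.
The claimed |C| lies above the Hamming bound, so no 4-ary code of length 14 with d ≥ 5 can have 588117 codewords.


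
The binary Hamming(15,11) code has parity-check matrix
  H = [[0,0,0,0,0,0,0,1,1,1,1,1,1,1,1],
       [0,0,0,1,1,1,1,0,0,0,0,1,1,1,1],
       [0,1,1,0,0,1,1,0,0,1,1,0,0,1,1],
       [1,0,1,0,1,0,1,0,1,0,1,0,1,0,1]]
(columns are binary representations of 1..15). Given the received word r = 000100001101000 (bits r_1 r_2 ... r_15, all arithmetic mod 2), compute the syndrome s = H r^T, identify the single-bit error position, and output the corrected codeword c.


s = (1, 0, 1, 1)^T, error position = 11, corrected codeword c = 000100001111000

Compute s = H r^T mod 2 one row at a time:
  s_1 = 0 + 1 + 1 + 0 + 1 + 0 + 0 + 0 = 3 ≡ 1 (mod 2).
  s_2 = 1 + 0 + 0 + 0 + 1 + 0 + 0 + 0 = 2 ≡ 0 (mod 2).
  s_3 = 0 + 0 + 0 + 0 + 1 + 0 + 0 + 0 = 1 ≡ 1 (mod 2).
  s_4 = 0 + 0 + 0 + 0 + 1 + 0 + 0 + 0 = 1 ≡ 1 (mod 2).
s = (1, 0, 1, 1)^T — this equals column 11 of H (binary 1011), so error is at position 11.
Correct: flip bit 11 of r = 000100001101000 to get c = 000100001111000.


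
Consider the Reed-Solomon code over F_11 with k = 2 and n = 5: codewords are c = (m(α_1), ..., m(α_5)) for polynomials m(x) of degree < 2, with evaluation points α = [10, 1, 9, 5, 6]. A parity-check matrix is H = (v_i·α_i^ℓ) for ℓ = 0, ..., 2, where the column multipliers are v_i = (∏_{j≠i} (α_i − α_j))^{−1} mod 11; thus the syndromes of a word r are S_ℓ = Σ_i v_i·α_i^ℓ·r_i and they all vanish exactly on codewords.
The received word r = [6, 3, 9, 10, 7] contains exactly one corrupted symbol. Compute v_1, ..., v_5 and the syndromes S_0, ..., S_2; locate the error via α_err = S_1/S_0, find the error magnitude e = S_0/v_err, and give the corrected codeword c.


S = (8, 8, 8), error at position 2, error magnitude e = 3, c = [6, 0, 9, 10, 7].

Step 1: column multipliers v_i = (∏_{j≠i}(α_i − α_j))^{−1} mod 11.
  i = 1 (α = 10): (10−1)(10−9)(10−5)(10−6) = 9·1·5·4 = 180 ≡ 4, so v_1 = 4^{−1} = 3 (mod 11).
  i = 2 (α = 1): (1−10)(1−9)(1−5)(1−6) = (−9)·(−8)·(−4)·(−5) = 1440 ≡ 10, so v_2 = 10^{−1} = 10 (mod 11).
  i = 3 (α = 9): (9−10)(9−1)(9−5)(9−6) = (−1)·8·4·3 = −96 ≡ 3, so v_3 = 3^{−1} = 4 (mod 11).
  i = 4 (α = 5): (5−10)(5−1)(5−9)(5−6) = (−5)·4·(−4)·(−1) = −80 ≡ 8, so v_4 = 8^{−1} = 7 (mod 11).
  i = 5 (α = 6): (6−10)(6−1)(6−9)(6−5) = (−4)·5·(−3)·1 = 60 ≡ 5, so v_5 = 5^{−1} = 9 (mod 11).
  v = [3, 10, 4, 7, 9].
Step 2: syndromes of r = [6, 3, 9, 10, 7] (all sums mod 11).
  S_0 = Σ v_i r_i = 3·6 + 10·3 + 4·9 + 7·10 + 9·7 = 217 ≡ 8.
  S_1 = Σ v_i α_i r_i = 3·10·6 + 10·1·3 + 4·9·9 + 7·5·10 + 9·6·7 = 1262 ≡ 8.
  α_i^2 mod 11 = [1, 1, 4, 3, 3].
  S_2 = Σ v_i α_i^2 r_i = 3·1·6 + 10·1·3 + 4·4·9 + 7·3·10 + 9·3·7 = 591 ≡ 8.
  S = (8, 8, 8) ≠ 0, so r is not a codeword (an error is present).
Step 3: locate the error. For a single error e at position i, S_ℓ = v_i·e·α_i^ℓ, so α_err = S_1/S_0.
  S_0^{−1} = 8^{−1} = 7 (mod 11), so α_err = 8·7 = 56 ≡ 1 = α_2. Error position i = 2.
  Consistency check: S_2/S_1 = 8·7 = 56 ≡ 1 = α_err ✓ (single-error assumption holds).
Step 4: error magnitude e = S_0/v_2 = S_0·∏_{j≠2}(α_2 − α_j) = 8·10 = 80 ≡ 3 (mod 11).
Step 5: correct position 2: c_2 = r_2 − e = 3 − 3 ≡ 0 (mod 11). Hence c = [6, 0, 9, 10, 7].
  Check: interpolating c through the α_i gives m(x) = 3 + 8·x (degree < 2) with m(α_i) = c_i for every i, so c is indeed a codeword.


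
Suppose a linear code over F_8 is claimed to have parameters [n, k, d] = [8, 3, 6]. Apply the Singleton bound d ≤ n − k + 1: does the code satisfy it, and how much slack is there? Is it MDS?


Singleton RHS = n − k + 1 = 6, slack = 0, bound satisfied, MDS.

Singleton bound: d ≤ n − k + 1.
Here n = 8, k = 3, so n − k + 1 = 6.
Given d = 6, check d ≤ 6: YES.
Slack = (n − k + 1) − d = 0.
The code is MDS (slack = 0).
Description: the claimed parameters are [8, 3, 6]_8; such a code would be MDS (meets Singleton bound).
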